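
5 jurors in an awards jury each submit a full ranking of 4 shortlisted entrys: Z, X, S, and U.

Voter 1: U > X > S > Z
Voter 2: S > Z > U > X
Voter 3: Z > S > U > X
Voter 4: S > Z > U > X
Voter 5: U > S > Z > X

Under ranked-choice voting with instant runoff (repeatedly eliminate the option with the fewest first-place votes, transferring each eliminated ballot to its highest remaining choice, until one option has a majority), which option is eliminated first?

Round 1: S 2, U 2, Z 1, X 0. X has the fewest and is eliminated.
Round 2: S 2, U 2, Z 1. Z has the fewest and is eliminated.
Round 3: S 3, U 2. S has a majority.

X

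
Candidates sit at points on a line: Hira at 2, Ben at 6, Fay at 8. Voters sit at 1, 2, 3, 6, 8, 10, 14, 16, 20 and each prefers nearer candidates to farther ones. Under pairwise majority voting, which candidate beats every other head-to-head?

With single-peaked preferences on a line, the Condorcet winner is the candidate closest to the median voter.
The median voter (position 8) is closest to Fay at 8.
Check: Fay vs Ben — voters closer to Fay: 5 of 9.

Fay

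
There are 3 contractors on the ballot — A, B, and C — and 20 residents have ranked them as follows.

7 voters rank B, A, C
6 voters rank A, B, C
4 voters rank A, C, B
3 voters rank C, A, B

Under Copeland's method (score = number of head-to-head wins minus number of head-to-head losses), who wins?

Pairwise results:
  A vs B: A wins 13–7.
  A vs C: A wins 17–3.
  B vs C: B wins 13–7.
Copeland scores (wins − losses):
  A: 2 − 0 = 2
  B: 1 − 1 = 0
  C: 0 − 2 = -2
A has the best Copeland score.

A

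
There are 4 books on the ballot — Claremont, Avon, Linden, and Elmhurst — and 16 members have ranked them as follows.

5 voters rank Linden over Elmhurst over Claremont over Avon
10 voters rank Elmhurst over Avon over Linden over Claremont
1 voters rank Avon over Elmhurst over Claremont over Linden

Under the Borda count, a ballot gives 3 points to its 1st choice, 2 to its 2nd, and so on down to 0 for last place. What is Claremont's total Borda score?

6

Borda scores:
  Claremont: 5·1 + 10·0 + 1 = 6
  Avon: 5·0 + 10·2 + 3 = 23
  Linden: 5·3 + 10·1 + 0 = 25
  Elmhurst: 5·2 + 10·3 + 2 = 42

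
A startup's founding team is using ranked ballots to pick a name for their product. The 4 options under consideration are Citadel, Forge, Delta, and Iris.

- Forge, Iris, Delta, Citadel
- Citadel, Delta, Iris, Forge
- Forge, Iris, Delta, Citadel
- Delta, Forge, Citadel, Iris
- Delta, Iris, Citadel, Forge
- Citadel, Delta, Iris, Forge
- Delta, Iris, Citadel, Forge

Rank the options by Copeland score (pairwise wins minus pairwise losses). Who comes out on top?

Pairwise results:
  Citadel vs Forge: Citadel wins 4–3.
  Citadel vs Delta: Delta wins 5–2.
  Citadel vs Iris: Iris wins 4–3.
  Forge vs Delta: Delta wins 5–2.
  Forge vs Iris: Iris wins 4–3.
  Delta vs Iris: Delta wins 5–2.
Copeland scores (wins − losses):
  Citadel: 1 − 2 = -1
  Forge: 0 − 3 = -3
  Delta: 3 − 0 = 3
  Iris: 2 − 1 = 1
Delta has the best Copeland score.

Delta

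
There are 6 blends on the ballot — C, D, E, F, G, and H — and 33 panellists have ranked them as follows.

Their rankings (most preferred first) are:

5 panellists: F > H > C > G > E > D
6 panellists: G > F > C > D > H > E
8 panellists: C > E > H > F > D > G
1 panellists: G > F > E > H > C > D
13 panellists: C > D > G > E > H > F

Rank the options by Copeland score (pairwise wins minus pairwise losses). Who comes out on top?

C

Pairwise results:
  C vs D: C wins 33–0.
  C vs E: C wins 32–1.
  C vs F: C wins 21–12.
  C vs G: C wins 26–7.
  C vs H: C wins 27–6.
  D vs E: D wins 19–14.
  D vs F: F wins 20–13.
  D vs G: D wins 21–12.
  D vs H: D wins 19–14.
  E vs F: E wins 21–12.
  E vs G: G wins 25–8.
  E vs H: E wins 22–11.
  F vs G: G wins 20–13.
  F vs H: H wins 21–12.
  G vs H: G wins 20–13.
Copeland scores (wins − losses):
  C: 5 − 0 = 5
  D: 3 − 2 = 1
  E: 2 − 3 = -1
  F: 1 − 4 = -3
  G: 3 − 2 = 1
  H: 1 − 4 = -3
C has the best Copeland score.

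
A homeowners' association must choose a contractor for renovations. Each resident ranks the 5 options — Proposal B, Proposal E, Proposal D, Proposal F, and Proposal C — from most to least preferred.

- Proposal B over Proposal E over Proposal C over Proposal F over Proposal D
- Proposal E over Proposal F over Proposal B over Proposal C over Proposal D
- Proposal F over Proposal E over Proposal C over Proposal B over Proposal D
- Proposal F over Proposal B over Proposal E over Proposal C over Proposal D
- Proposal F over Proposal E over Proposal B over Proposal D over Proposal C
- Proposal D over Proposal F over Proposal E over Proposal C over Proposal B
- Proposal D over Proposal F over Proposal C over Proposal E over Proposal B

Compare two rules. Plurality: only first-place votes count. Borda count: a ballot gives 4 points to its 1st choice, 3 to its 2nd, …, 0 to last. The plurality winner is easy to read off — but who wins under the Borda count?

Proposal F

Plurality first-place counts: Proposal B 1, Proposal E 1, Proposal D 2, Proposal F 3, Proposal C 0 → Proposal F.
Borda totals: Proposal B 12, Proposal E 18, Proposal D 9, Proposal F 22, Proposal C 9 → Proposal F.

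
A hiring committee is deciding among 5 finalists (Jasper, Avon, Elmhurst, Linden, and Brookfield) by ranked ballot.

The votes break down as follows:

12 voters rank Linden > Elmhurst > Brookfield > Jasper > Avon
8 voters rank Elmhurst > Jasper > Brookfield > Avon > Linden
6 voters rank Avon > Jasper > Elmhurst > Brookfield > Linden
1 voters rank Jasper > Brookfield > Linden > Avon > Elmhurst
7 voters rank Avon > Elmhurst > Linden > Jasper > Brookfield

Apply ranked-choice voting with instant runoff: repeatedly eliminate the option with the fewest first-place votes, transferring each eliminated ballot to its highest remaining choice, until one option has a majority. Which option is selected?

Avon

Round 1: Avon 13, Linden 12, Elmhurst 8, Jasper 1, Brookfield 0. Brookfield has the fewest and is eliminated.
Round 2: Avon 13, Linden 12, Elmhurst 8, Jasper 1. Jasper has the fewest and is eliminated.
Round 3: Avon 13, Linden 13, Elmhurst 8. Elmhurst has the fewest and is eliminated.
Round 4: Avon 21, Linden 13. Avon has a majority.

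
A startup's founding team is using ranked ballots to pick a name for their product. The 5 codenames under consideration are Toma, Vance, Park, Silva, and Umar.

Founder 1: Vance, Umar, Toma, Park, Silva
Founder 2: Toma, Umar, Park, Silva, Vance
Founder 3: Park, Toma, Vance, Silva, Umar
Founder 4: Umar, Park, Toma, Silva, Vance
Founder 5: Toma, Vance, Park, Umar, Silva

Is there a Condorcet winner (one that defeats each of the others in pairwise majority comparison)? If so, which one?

Toma

Head-to-head results (5 voters total):
Toma vs Vance: Toma wins 4–1.
Toma vs Park: Toma wins 3–2.
Toma vs Silva: Toma wins 5–0.
Toma vs Umar: Toma wins 3–2.
Vance vs Park: Park wins 3–2.
Vance vs Silva: Vance wins 3–2.
Vance vs Umar: Vance wins 3–2.
Park vs Silva: Park wins 5–0.
Park vs Umar: Umar wins 3–2.
Silva vs Umar: Umar wins 4–1.
Toma beats each rival — Vance (4–1), Park (3–2), Silva (5–0), Umar (3–2) — so Toma is the Condorcet winner.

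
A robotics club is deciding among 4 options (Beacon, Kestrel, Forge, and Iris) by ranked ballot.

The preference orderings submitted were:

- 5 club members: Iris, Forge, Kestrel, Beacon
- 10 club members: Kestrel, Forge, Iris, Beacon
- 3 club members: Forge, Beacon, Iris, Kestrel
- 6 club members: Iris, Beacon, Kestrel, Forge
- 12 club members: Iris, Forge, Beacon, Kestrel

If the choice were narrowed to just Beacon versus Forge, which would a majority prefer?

Ballots ranking Beacon above Forge: 6.
Ballots ranking Forge above Beacon: 5+10+3+12 = 30.
Forge wins the head-to-head, 30–6.

Forge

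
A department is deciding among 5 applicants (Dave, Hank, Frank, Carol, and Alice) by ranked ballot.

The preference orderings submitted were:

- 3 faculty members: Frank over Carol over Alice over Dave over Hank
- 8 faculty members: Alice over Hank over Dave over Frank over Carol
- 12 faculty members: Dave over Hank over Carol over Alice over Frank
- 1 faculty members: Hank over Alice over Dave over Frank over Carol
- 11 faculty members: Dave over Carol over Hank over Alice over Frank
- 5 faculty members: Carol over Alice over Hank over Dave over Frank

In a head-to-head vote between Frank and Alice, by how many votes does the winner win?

Ballots ranking Frank above Alice: 3.
Ballots ranking Alice above Frank: 8+12+1+11+5 = 37.
Alice wins 37–3, a margin of 34.

34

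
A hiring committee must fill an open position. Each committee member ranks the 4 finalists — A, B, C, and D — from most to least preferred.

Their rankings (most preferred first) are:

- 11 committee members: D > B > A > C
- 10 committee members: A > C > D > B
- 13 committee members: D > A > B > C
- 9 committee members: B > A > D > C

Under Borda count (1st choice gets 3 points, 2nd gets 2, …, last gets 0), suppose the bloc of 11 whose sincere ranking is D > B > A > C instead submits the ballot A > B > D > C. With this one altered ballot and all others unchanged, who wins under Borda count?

A

Borda totals with the altered ballot: A 107, B 62, C 20, D 69.
The switch changes the winner from D to A.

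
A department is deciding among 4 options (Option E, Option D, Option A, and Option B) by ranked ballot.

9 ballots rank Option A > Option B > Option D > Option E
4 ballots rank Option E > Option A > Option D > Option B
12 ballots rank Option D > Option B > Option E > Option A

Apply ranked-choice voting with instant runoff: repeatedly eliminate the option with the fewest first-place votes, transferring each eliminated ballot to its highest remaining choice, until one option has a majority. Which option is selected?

Option A

Round 1: Option D 12, Option A 9, Option E 4, Option B 0. Option B has the fewest and is eliminated.
Round 2: Option D 12, Option A 9, Option E 4. Option E has the fewest and is eliminated.
Round 3: Option A 13, Option D 12. Option A has a majority.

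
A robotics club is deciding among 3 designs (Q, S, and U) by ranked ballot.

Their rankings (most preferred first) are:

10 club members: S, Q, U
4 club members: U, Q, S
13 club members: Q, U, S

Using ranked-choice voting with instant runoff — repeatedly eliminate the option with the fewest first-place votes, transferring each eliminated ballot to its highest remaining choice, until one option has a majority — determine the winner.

Q

Round 1: Q 13, S 10, U 4. U has the fewest and is eliminated.
Round 2: Q 17, S 10. Q has a majority.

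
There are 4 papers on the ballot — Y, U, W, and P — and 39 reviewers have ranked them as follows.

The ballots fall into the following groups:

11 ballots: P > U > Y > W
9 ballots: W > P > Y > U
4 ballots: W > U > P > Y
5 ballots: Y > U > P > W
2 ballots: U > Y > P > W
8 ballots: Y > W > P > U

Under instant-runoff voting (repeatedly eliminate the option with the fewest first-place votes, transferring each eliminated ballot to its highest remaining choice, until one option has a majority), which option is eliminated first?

Round 1: Y 13, W 13, P 11, U 2. U has the fewest and is eliminated.
Round 2: Y 15, W 13, P 11. P has the fewest and is eliminated.
Round 3: Y 26, W 13. Y has a majority.

U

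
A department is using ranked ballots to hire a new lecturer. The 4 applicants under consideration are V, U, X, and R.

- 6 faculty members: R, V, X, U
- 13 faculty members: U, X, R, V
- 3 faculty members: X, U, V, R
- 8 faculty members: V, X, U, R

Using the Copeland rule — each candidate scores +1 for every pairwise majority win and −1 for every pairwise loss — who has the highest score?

X

Pairwise results:
  V vs U: U wins 16–14.
  V vs X: X wins 16–14.
  V vs R: R wins 19–11.
  U vs X: X wins 17–13.
  U vs R: U wins 24–6.
  X vs R: X wins 24–6.
Copeland scores (wins − losses):
  V: 0 − 3 = -3
  U: 2 − 1 = 1
  X: 3 − 0 = 3
  R: 1 − 2 = -1
X has the best Copeland score.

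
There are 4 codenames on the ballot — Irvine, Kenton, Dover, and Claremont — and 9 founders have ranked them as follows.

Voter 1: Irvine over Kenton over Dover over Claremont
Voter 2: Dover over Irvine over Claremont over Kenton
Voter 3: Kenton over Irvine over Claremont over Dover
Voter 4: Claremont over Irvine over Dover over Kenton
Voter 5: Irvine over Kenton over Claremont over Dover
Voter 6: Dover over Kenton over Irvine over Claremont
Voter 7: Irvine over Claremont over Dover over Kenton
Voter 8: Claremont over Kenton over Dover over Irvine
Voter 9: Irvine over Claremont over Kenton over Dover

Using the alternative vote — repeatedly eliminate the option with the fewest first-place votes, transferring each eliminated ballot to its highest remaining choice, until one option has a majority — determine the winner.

Round 1: Irvine 4, Dover 2, Claremont 2, Kenton 1. Kenton has the fewest and is eliminated.
Round 2: Irvine 5, Dover 2, Claremont 2. Irvine has a majority.

Irvine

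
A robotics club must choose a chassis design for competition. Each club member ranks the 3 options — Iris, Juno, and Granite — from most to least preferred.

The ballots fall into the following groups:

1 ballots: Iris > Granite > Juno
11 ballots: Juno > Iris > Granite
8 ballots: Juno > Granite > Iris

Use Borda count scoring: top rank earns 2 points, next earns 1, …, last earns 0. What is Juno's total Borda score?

38

Borda scores:
  Iris: 2 + 11·1 + 8·0 = 13
  Juno: 0 + 11·2 + 8·2 = 38
  Granite: 1 + 11·0 + 8·1 = 9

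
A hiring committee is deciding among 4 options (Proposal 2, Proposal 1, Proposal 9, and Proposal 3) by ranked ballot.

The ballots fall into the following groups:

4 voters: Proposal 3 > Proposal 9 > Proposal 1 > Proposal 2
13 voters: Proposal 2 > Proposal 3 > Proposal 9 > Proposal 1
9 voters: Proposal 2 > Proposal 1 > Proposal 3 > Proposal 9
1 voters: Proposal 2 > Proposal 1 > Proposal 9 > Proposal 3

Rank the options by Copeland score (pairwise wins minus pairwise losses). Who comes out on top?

Proposal 2

Pairwise results:
  Proposal 2 vs Proposal 1: Proposal 2 wins 23–4.
  Proposal 2 vs Proposal 9: Proposal 2 wins 23–4.
  Proposal 2 vs Proposal 3: Proposal 2 wins 23–4.
  Proposal 1 vs Proposal 9: Proposal 9 wins 17–10.
  Proposal 1 vs Proposal 3: Proposal 3 wins 17–10.
  Proposal 9 vs Proposal 3: Proposal 3 wins 26–1.
Copeland scores (wins − losses):
  Proposal 2: 3 − 0 = 3
  Proposal 1: 0 − 3 = -3
  Proposal 9: 1 − 2 = -1
  Proposal 3: 2 − 1 = 1
Proposal 2 has the best Copeland score.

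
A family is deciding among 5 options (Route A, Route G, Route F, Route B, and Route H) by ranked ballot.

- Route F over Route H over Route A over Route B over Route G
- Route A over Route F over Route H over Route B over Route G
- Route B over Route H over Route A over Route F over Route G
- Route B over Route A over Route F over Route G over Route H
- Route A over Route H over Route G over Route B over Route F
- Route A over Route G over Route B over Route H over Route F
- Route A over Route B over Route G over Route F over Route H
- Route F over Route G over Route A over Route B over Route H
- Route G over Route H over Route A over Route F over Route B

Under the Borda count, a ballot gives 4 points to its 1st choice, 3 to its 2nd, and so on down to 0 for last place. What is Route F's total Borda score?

Borda scores:
  Route A: 2 + 4 + 2 + 3 + 4 + 4 + 4 + 2 + 2 = 27
  Route G: 0 + 0 + 0 + 1 + 2 + 3 + 2 + 3 + 4 = 15
  Route F: 4 + 3 + 1 + 2 + 0 + 0 + 1 + 4 + 1 = 16
  Route B: 1 + 1 + 4 + 4 + 1 + 2 + 3 + 1 + 0 = 17
  Route H: 3 + 2 + 3 + 0 + 3 + 1 + 0 + 0 + 3 = 15

16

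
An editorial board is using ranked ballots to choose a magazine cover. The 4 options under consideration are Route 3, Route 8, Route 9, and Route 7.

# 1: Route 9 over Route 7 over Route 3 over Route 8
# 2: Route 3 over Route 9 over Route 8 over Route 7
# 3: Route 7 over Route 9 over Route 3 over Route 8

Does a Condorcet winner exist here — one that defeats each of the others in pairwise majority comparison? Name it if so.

Head-to-head results (3 voters total):
Route 3 vs Route 8: Route 3 wins 3–0.
Route 3 vs Route 9: Route 9 wins 2–1.
Route 3 vs Route 7: Route 7 wins 2–1.
Route 8 vs Route 9: Route 9 wins 3–0.
Route 8 vs Route 7: Route 7 wins 2–1.
Route 9 vs Route 7: Route 9 wins 2–1.
Route 9 beats each rival — Route 3 (2–1), Route 8 (3–0), Route 7 (2–1) — so Route 9 is the Condorcet winner.

Route 9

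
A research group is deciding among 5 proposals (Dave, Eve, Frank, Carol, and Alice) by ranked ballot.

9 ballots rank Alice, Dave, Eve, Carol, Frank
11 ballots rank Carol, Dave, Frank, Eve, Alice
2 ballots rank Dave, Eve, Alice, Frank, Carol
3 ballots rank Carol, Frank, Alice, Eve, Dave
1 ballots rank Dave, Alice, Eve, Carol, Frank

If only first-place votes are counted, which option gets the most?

Carol

First-place vote totals:
  Dave: 3
  Eve: 0
  Frank: 0
  Carol: 14
  Alice: 9
Carol has the most first-place votes.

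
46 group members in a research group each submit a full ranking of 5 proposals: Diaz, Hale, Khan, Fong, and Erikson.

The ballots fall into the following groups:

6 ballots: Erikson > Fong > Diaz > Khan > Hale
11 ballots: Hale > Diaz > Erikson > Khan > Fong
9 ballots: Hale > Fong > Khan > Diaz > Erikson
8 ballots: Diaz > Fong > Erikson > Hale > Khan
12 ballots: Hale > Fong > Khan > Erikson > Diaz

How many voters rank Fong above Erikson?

Ballots ranking Fong above Erikson: 9+8+12 = 29.
Ballots ranking Erikson above Fong: 6+11 = 17.
So 29 of 46 voters prefer Fong to Erikson.

29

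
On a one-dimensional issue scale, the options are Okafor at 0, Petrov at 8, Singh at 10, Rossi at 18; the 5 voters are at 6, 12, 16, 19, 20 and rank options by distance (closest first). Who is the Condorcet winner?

Rossi

With single-peaked preferences on a line, the Condorcet winner is the candidate closest to the median voter.
The median voter (position 16) is closest to Rossi at 18.
Check: Rossi vs Petrov — voters closer to Rossi: 3 of 5.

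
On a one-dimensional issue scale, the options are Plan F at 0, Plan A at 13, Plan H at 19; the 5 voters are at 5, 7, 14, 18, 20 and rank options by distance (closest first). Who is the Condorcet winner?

Plan A

With single-peaked preferences on a line, the Condorcet winner is the candidate closest to the median voter.
The median voter (position 14) is closest to Plan A at 13.
Check: Plan A vs Plan H — voters closer to Plan A: 3 of 5.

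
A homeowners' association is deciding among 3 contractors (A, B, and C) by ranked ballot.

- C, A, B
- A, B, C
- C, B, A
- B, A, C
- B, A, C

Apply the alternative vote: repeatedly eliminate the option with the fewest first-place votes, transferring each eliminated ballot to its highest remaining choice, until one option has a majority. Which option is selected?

B

Round 1: B 2, C 2, A 1. A has the fewest and is eliminated.
Round 2: B 3, C 2. B has a majority.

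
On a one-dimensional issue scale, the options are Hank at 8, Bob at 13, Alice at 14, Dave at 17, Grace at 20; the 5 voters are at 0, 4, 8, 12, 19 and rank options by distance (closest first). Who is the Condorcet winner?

Hank

With single-peaked preferences on a line, the Condorcet winner is the candidate closest to the median voter.
The median voter (position 8) is closest to Hank at 8.
Check: Hank vs Grace — voters closer to Hank: 4 of 5.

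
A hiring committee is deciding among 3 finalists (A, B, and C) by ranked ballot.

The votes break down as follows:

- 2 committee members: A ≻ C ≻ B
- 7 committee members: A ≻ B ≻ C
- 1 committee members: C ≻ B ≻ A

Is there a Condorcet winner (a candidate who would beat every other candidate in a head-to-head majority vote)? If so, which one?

Head-to-head results (10 voters total):
A vs B: A wins 9–1.
A vs C: A wins 9–1.
B vs C: B wins 7–3.
A beats each rival — B (9–1), C (9–1) — so A is the Condorcet winner.

A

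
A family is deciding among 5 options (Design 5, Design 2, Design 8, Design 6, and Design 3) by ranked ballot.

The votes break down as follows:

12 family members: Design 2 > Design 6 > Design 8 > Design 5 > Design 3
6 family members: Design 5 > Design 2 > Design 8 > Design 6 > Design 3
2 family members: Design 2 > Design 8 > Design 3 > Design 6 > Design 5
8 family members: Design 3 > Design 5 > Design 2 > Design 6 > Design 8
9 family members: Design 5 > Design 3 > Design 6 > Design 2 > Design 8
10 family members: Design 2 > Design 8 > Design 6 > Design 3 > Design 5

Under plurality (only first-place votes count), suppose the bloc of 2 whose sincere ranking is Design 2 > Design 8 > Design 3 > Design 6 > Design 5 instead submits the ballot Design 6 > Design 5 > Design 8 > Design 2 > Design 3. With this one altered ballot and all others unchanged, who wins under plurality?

First-place totals with the altered ballot: Design 5 15, Design 2 22, Design 8 0, Design 6 2, Design 3 8.
The winner is unchanged: still Design 2.

Design 2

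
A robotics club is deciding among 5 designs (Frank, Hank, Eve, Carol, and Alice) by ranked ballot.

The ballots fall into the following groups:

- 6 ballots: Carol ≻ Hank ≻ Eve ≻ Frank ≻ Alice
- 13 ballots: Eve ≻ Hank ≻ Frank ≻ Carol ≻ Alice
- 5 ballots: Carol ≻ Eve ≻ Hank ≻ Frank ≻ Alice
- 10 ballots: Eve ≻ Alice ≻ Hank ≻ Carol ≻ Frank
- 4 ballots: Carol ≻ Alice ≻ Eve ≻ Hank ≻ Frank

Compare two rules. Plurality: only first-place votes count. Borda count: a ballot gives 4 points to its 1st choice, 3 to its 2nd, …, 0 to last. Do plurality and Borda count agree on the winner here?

Yes

Plurality first-place counts: Frank 0, Hank 0, Eve 23, Carol 15, Alice 0 → Eve.
Borda totals: Frank 37, Hank 91, Eve 127, Carol 83, Alice 42 → Eve.
The two rules agree on Eve.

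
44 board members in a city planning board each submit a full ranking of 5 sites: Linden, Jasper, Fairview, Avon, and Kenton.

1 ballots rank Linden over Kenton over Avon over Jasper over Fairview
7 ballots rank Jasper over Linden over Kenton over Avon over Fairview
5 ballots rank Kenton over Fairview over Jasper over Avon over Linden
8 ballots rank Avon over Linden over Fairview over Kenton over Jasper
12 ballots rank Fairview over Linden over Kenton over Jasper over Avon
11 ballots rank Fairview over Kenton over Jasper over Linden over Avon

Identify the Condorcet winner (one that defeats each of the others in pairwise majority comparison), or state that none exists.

Head-to-head results (44 voters total):
Linden vs Jasper: Jasper wins 23–21.
Linden vs Fairview: Fairview wins 28–16.
Linden vs Avon: Linden wins 31–13.
Linden vs Kenton: Linden wins 28–16.
Jasper vs Fairview: Fairview wins 36–8.
Jasper vs Avon: Jasper wins 35–9.
Jasper vs Kenton: Kenton wins 37–7.
Fairview vs Avon: Fairview wins 28–16.
Fairview vs Kenton: Fairview wins 31–13.
Avon vs Kenton: Kenton wins 36–8.
Fairview beats each rival — Linden (28–16), Jasper (36–8), Avon (28–16), Kenton (31–13) — so Fairview is the Condorcet winner.

Fairview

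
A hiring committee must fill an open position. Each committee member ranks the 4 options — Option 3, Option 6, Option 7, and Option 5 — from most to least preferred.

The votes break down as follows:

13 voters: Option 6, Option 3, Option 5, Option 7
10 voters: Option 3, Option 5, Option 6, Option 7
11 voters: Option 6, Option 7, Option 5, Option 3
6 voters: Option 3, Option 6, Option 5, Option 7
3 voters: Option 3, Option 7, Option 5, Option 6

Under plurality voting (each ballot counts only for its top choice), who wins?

First-place vote totals:
  Option 3: 19
  Option 6: 24
  Option 7: 0
  Option 5: 0
Option 6 has the most first-place votes.

Option 6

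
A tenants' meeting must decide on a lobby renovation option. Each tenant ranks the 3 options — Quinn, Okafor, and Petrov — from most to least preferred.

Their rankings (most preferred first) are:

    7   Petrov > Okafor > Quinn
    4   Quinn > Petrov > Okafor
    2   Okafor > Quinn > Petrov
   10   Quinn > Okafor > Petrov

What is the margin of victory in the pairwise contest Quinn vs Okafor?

5

Ballots ranking Quinn above Okafor: 4+10 = 14.
Ballots ranking Okafor above Quinn: 7+2 = 9.
Quinn wins 14–9, a margin of 5.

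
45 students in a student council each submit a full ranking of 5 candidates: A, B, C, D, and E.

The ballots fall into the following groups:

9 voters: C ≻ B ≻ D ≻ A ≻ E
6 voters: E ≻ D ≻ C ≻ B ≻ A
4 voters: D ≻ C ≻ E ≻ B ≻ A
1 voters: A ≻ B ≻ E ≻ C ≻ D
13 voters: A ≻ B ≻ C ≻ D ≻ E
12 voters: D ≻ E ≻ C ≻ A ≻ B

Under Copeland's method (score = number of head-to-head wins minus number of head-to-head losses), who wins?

C

Pairwise results:
  A vs B: A wins 26–19.
  A vs C: C wins 31–14.
  A vs D: D wins 31–14.
  A vs E: A wins 23–22.
  B vs C: C wins 31–14.
  B vs D: B wins 23–22.
  B vs E: B wins 23–22.
  C vs D: C wins 23–22.
  C vs E: C wins 26–19.
  D vs E: D wins 38–7.
Copeland scores (wins − losses):
  A: 2 − 2 = 0
  B: 2 − 2 = 0
  C: 4 − 0 = 4
  D: 2 − 2 = 0
  E: 0 − 4 = -4
C has the best Copeland score.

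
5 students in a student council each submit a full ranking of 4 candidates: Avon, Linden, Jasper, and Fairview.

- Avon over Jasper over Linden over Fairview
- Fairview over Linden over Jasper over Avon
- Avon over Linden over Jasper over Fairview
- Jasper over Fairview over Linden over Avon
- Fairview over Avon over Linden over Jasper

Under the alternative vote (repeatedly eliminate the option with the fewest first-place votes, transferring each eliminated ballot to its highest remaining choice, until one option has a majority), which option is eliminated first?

Round 1: Avon 2, Fairview 2, Jasper 1, Linden 0. Linden has the fewest and is eliminated.
Round 2: Avon 2, Fairview 2, Jasper 1. Jasper has the fewest and is eliminated.
Round 3: Fairview 3, Avon 2. Fairview has a majority.

Linden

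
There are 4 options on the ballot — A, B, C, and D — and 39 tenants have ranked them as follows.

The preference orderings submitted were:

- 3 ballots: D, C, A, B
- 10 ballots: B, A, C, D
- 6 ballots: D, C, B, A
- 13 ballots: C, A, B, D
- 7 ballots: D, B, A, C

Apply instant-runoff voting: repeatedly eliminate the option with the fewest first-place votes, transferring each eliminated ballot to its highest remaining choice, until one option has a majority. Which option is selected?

Round 1: D 16, C 13, B 10, A 0. A has the fewest and is eliminated.
Round 2: D 16, C 13, B 10. B has the fewest and is eliminated.
Round 3: C 23, D 16. C has a majority.

C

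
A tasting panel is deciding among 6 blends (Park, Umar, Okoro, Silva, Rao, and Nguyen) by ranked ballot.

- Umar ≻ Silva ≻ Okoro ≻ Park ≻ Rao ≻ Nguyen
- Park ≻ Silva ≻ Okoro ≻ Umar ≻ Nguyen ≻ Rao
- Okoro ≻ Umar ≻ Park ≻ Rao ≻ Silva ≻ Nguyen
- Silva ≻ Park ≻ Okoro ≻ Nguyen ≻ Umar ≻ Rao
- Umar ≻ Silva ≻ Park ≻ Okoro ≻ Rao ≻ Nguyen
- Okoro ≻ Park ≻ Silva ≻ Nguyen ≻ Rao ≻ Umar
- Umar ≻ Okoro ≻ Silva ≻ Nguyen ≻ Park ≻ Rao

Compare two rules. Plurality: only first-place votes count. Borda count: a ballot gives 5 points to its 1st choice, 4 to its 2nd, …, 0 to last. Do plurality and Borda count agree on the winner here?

Plurality first-place counts: Park 1, Umar 3, Okoro 2, Silva 1, Rao 0, Nguyen 0 → Umar.
Borda totals: Park 22, Umar 22, Okoro 25, Silva 24, Rao 5, Nguyen 7 → Okoro.
The two rules disagree: plurality picks Umar, Borda picks Okoro.

No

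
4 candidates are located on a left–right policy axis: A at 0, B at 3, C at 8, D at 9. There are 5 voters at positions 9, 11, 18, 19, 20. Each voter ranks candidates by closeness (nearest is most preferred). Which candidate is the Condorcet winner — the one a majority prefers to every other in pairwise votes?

D

With single-peaked preferences on a line, the Condorcet winner is the candidate closest to the median voter.
The median voter (position 18) is closest to D at 9.
Check: D vs A — voters closer to D: 5 of 5.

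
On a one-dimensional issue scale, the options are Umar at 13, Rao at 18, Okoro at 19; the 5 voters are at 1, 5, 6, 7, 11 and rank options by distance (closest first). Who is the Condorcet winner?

With single-peaked preferences on a line, the Condorcet winner is the candidate closest to the median voter.
The median voter (position 6) is closest to Umar at 13.
Check: Umar vs Okoro — voters closer to Umar: 5 of 5.

Umar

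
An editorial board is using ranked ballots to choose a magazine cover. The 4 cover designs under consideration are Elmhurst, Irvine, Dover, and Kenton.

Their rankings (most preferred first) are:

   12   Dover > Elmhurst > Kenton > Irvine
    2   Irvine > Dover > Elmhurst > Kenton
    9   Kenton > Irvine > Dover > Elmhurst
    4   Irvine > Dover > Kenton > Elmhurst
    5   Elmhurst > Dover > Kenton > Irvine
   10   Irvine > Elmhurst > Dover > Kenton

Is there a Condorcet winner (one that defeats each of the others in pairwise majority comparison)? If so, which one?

No Condorcet winner

Head-to-head results (42 voters total):
Elmhurst vs Irvine: Irvine wins 25–17.
Elmhurst vs Dover: Dover wins 27–15.
Elmhurst vs Kenton: Elmhurst wins 29–13.
Irvine vs Dover: Irvine wins 25–17.
Irvine vs Kenton: Kenton wins 26–16.
Dover vs Kenton: Dover wins 33–9.
No candidate beats all others: Elmhurst beats Kenton beats Irvine beats Elmhurst, a majority cycle.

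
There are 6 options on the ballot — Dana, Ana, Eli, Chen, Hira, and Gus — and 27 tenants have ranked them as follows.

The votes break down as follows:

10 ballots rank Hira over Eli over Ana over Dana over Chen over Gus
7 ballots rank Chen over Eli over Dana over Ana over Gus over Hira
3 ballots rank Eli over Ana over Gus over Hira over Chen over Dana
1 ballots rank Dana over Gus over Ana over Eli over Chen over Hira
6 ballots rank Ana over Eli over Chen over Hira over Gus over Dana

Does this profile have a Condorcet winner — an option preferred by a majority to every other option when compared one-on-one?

Yes

Head-to-head results (27 voters total):
Dana vs Ana: Ana wins 19–8.
Dana vs Eli: Eli wins 26–1.
Dana vs Chen: Chen wins 16–11.
Dana vs Hira: Hira wins 19–8.
Dana vs Gus: Dana wins 18–9.
Ana vs Eli: Eli wins 20–7.
Ana vs Chen: Ana wins 20–7.
Ana vs Hira: Ana wins 17–10.
Ana vs Gus: Ana wins 26–1.
Eli vs Chen: Eli wins 20–7.
Eli vs Hira: Eli wins 17–10.
Eli vs Gus: Eli wins 26–1.
Chen vs Hira: Chen wins 14–13.
Chen vs Gus: Chen wins 23–4.
Hira vs Gus: Hira wins 16–11.
Eli beats each rival — Dana (26–1), Ana (20–7), Chen (20–7), Hira (17–10), Gus (26–1) — so Eli is the Condorcet winner.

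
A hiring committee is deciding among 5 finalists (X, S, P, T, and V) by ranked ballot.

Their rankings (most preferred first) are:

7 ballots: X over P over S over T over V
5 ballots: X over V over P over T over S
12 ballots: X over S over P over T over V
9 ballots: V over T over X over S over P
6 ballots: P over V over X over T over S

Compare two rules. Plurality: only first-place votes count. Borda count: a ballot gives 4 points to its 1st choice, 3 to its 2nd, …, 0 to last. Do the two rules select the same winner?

Yes

Plurality first-place counts: X 24, S 0, P 6, T 0, V 9 → X.
Borda totals: X 126, S 59, P 79, T 57, V 69 → X.
The two rules agree on X.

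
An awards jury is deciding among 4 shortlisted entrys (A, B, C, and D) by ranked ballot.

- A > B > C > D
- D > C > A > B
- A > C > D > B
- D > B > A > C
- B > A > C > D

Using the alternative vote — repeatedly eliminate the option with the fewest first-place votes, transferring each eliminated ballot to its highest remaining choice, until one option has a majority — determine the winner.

A

Round 1: A 2, D 2, B 1, C 0. C has the fewest and is eliminated.
Round 2: A 2, D 2, B 1. B has the fewest and is eliminated.
Round 3: A 3, D 2. A has a majority.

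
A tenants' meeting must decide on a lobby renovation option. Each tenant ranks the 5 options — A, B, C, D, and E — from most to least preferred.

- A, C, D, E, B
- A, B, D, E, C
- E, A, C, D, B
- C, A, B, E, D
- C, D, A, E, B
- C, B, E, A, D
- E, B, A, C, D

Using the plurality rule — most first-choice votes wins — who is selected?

First-place vote totals:
  A: 2
  B: 0
  C: 3
  D: 0
  E: 2
C has the most first-place votes.

C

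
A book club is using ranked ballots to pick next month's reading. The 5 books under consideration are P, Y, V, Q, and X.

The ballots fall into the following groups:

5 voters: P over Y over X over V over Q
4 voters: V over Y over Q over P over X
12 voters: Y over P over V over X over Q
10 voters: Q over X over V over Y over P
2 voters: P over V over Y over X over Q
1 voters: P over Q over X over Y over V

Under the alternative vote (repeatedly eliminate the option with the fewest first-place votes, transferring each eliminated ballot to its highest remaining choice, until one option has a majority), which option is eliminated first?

X

Round 1: Y 12, Q 10, P 8, V 4, X 0. X has the fewest and is eliminated.
Round 2: Y 12, Q 10, P 8, V 4. V has the fewest and is eliminated.
Round 3: Y 16, Q 10, P 8. P has the fewest and is eliminated.
Round 4: Y 23, Q 11. Y has a majority.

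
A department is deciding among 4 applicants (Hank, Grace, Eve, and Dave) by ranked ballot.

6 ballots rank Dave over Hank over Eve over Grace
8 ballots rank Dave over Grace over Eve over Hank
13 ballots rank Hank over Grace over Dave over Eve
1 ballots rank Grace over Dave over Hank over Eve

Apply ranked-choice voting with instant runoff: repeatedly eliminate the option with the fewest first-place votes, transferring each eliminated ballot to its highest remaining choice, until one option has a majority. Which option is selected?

Round 1: Dave 14, Hank 13, Grace 1, Eve 0. Eve has the fewest and is eliminated.
Round 2: Dave 14, Hank 13, Grace 1. Grace has the fewest and is eliminated.
Round 3: Dave 15, Hank 13. Dave has a majority.

Dave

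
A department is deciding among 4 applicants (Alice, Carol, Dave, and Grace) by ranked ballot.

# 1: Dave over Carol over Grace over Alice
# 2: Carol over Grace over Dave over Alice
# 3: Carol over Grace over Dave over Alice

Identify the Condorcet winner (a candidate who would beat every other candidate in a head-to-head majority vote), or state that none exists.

Head-to-head results (3 voters total):
Alice vs Carol: Carol wins 3–0.
Alice vs Dave: Dave wins 3–0.
Alice vs Grace: Grace wins 3–0.
Carol vs Dave: Carol wins 2–1.
Carol vs Grace: Carol wins 3–0.
Dave vs Grace: Grace wins 2–1.
Carol beats each rival — Alice (3–0), Dave (2–1), Grace (3–0) — so Carol is the Condorcet winner.

Carol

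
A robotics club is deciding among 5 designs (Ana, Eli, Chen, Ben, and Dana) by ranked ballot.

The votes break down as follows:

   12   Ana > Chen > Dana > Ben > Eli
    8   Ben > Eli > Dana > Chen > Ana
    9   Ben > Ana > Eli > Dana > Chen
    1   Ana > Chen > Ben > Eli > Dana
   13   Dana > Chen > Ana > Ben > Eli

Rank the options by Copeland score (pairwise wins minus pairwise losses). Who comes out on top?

Ana

Pairwise results:
  Ana vs Eli: Ana wins 35–8.
  Ana vs Chen: Ana wins 22–21.
  Ana vs Ben: Ana wins 26–17.
  Ana vs Dana: Ana wins 22–21.
  Eli vs Chen: Chen wins 26–17.
  Eli vs Ben: Ben wins 43–0.
  Eli vs Dana: Dana wins 25–18.
  Chen vs Ben: Chen wins 26–17.
  Chen vs Dana: Dana wins 30–13.
  Ben vs Dana: Dana wins 25–18.
Copeland scores (wins − losses):
  Ana: 4 − 0 = 4
  Eli: 0 − 4 = -4
  Chen: 2 − 2 = 0
  Ben: 1 − 3 = -2
  Dana: 3 − 1 = 2
Ana has the best Copeland score.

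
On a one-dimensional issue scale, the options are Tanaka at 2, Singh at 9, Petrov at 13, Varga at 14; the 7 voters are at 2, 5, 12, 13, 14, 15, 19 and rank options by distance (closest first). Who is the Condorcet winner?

Petrov

With single-peaked preferences on a line, the Condorcet winner is the candidate closest to the median voter.
The median voter (position 13) is closest to Petrov at 13.
Check: Petrov vs Tanaka — voters closer to Petrov: 5 of 7.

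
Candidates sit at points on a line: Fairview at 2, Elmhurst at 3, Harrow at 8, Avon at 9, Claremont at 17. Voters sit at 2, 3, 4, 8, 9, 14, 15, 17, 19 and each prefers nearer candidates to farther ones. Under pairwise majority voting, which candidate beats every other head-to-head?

With single-peaked preferences on a line, the Condorcet winner is the candidate closest to the median voter.
The median voter (position 9) is closest to Avon at 9.
Check: Avon vs Elmhurst — voters closer to Avon: 6 of 9.

Avon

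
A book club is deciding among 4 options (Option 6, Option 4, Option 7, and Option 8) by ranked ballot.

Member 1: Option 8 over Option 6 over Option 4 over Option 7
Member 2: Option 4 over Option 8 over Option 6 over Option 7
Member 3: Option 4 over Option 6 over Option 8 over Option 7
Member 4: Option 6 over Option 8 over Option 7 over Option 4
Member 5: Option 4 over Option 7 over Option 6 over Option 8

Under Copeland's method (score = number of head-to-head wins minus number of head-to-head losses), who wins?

Pairwise results:
  Option 6 vs Option 4: Option 4 wins 3–2.
  Option 6 vs Option 7: Option 6 wins 4–1.
  Option 6 vs Option 8: Option 6 wins 3–2.
  Option 4 vs Option 7: Option 4 wins 4–1.
  Option 4 vs Option 8: Option 4 wins 3–2.
  Option 7 vs Option 8: Option 8 wins 4–1.
Copeland scores (wins − losses):
  Option 6: 2 − 1 = 1
  Option 4: 3 − 0 = 3
  Option 7: 0 − 3 = -3
  Option 8: 1 − 2 = -1
Option 4 has the best Copeland score.

Option 4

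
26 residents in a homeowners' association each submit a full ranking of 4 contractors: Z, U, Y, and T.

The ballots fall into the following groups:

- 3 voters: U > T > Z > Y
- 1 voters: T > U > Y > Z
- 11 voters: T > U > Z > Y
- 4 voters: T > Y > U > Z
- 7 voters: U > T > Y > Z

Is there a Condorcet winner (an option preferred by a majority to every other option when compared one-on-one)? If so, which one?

T

Head-to-head results (26 voters total):
Z vs U: U wins 26–0.
Z vs Y: Z wins 14–12.
Z vs T: T wins 26–0.
U vs Y: U wins 22–4.
U vs T: T wins 16–10.
Y vs T: T wins 26–0.
T beats each rival — Z (26–0), U (16–10), Y (26–0) — so T is the Condorcet winner.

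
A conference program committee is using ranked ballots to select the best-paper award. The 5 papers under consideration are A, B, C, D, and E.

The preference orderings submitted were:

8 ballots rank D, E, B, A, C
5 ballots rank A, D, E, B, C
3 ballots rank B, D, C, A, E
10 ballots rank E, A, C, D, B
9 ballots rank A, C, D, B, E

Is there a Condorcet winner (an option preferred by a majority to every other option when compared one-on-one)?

No

Head-to-head results (35 voters total):
A vs B: A wins 24–11.
A vs C: A wins 32–3.
A vs D: A wins 24–11.
A vs E: E wins 18–17.
B vs C: C wins 19–16.
B vs D: D wins 32–3.
B vs E: E wins 23–12.
C vs D: C wins 19–16.
C vs E: E wins 23–12.
D vs E: D wins 25–10.
No candidate beats all others: A beats D beats E beats A, a majority cycle.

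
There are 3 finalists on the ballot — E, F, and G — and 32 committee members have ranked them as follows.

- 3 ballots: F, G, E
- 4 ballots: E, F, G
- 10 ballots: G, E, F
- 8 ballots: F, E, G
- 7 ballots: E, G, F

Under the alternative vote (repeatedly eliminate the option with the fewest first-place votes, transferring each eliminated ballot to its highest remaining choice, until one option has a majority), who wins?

Round 1: E 11, F 11, G 10. G has the fewest and is eliminated.
Round 2: E 21, F 11. E has a majority.

E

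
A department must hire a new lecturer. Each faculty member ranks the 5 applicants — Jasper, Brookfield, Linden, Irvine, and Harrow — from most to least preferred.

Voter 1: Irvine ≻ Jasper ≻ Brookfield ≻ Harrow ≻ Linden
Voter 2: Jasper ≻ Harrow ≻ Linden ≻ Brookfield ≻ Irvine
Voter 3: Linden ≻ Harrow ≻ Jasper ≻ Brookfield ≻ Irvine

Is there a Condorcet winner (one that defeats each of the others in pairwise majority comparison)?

Yes

Head-to-head results (3 voters total):
Jasper vs Brookfield: Jasper wins 3–0.
Jasper vs Linden: Jasper wins 2–1.
Jasper vs Irvine: Jasper wins 2–1.
Jasper vs Harrow: Jasper wins 2–1.
Brookfield vs Linden: Linden wins 2–1.
Brookfield vs Irvine: Brookfield wins 2–1.
Brookfield vs Harrow: Harrow wins 2–1.
Linden vs Irvine: Linden wins 2–1.
Linden vs Harrow: Harrow wins 2–1.
Irvine vs Harrow: Harrow wins 2–1.
Jasper beats each rival — Brookfield (3–0), Linden (2–1), Irvine (2–1), Harrow (2–1) — so Jasper is the Condorcet winner.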